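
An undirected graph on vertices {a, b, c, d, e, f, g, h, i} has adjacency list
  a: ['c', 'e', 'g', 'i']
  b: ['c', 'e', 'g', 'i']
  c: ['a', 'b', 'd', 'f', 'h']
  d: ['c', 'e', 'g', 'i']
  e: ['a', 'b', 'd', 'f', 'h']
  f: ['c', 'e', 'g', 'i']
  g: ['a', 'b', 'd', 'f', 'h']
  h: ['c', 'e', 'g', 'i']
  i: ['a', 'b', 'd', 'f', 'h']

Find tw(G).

4

A width-4 tree decomposition is:
Bags: B1 = {c, d, e, g, i}  B2 = {c, e, g, h, i}  B3 = {b, c, e, g, i}  B4 = {a, c, e, g, i}  B5 = {c, e, f, g, i}
Tree: B1–B2, B2–B3, B3–B4, B4–B5
The largest bag has 5 vertices, giving width 4; this decomposition certifies tw(G) ≤ 4. For the lower bound: the 5 vertex sets {d,i}, {e,h}, {b,g}, {c}, {a} are disjoint, each induces a connected subgraph, and every pair is joined by at least one edge of G. Contracting each set to a single vertex therefore yields K_{5} as a minor, and since treewidth is minor-monotone, tw(G) ≥ tw(K_{5}) = 4. Combining the bounds, tw(G) = 4.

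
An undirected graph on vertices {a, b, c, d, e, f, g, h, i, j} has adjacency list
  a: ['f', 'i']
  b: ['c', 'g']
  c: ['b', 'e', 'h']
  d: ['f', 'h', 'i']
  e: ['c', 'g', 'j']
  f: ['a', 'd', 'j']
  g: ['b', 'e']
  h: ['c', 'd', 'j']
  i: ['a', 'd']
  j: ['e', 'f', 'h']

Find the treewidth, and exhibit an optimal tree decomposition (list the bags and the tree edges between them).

Every bag has size at most 3, so the width is 3 − 1 = 2 and tw(G) ≤ 2. The edges i–a–f–d–i form a cycle, so G is not a tree and its treewidth is at least 2. Hence tw(G) = 2 exactly.

Treewidth 2.
One such decomposition:
Bags: B1 = {a, d, i}  B2 = {a, d, f}  B3 = {d, f, h}  B4 = {f, h, j}  B5 = {c, h, j}  B6 = {c, e, j}  B7 = {b, c, e}  B8 = {b, e, g}
Tree: B1–B2, B2–B3, B3–B4, B4–B5, B5–B6, B6–B7, B7–B8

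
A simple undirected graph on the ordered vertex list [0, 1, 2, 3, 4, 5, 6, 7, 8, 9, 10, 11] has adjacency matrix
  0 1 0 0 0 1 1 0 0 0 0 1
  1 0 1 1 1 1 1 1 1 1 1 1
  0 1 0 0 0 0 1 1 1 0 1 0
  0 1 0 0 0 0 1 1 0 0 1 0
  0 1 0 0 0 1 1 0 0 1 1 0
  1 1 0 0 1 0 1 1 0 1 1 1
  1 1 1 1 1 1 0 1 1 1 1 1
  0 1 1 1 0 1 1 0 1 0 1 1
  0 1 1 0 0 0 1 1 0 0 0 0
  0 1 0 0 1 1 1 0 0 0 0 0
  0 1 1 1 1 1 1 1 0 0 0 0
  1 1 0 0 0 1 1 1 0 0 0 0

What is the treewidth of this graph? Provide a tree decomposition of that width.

Treewidth 4.
One optimal decomposition is:
Bags: B1 = {1, 5, 6, 7, 10}  B2 = {1, 5, 6, 7, 11}  B3 = {0, 1, 5, 6, 11}  B4 = {1, 2, 6, 7, 10}  B5 = {1, 4, 5, 6, 10}  B6 = {1, 4, 5, 6, 9}  B7 = {1, 3, 6, 7, 10}  B8 = {1, 2, 6, 7, 8}
Tree: B1–B2, B2–B3, B1–B4, B1–B5, B5–B6, B4–B7, B4–B8

Each bag holds 5 vertices, so the decomposition has width 4, which upper-bounds the treewidth. For the lower bound, the 5 vertices {1, 2, 6, 7, 8} are pairwise adjacent, and any tree decomposition puts a clique entirely inside one bag — forcing width ≥ 4. Therefore the treewidth is 4.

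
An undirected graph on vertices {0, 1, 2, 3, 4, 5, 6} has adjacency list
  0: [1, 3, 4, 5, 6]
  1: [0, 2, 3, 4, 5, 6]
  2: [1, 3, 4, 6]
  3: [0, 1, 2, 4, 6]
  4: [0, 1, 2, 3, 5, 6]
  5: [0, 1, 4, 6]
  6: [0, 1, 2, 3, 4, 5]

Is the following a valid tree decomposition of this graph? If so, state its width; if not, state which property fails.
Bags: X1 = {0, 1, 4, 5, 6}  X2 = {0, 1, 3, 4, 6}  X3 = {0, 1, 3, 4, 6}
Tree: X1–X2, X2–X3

A tree decomposition must satisfy three properties: every vertex lies in some bag; for every edge, both endpoints lie together in some bag; and for every vertex, the bags containing it form a connected subtree. Here vertex 2 appears in no bag, so the decomposition is invalid.

No — vertex 2 appears in no bag.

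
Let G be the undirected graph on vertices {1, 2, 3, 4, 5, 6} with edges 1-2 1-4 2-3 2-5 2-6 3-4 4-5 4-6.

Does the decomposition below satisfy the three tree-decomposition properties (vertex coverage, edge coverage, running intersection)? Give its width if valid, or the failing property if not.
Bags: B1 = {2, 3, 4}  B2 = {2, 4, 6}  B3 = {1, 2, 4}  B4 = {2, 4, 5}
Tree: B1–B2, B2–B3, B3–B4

Yes; width 2.

Checking the three conditions: (i) the bags cover all of {1, 2, 3, 4, 5, 6}; (ii) for each edge, some bag contains both endpoints; (iii) the bags containing any fixed vertex form a subtree. All hold, so the decomposition is valid with width 3 − 1 = 2.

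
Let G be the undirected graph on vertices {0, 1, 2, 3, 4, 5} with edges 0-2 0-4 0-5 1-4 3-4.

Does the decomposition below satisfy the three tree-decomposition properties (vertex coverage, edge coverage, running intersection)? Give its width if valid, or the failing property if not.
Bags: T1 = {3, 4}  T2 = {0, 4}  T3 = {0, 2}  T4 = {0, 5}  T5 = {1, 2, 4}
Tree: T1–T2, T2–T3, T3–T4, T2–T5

A tree decomposition must satisfy three properties: every vertex lies in some bag; for every edge, both endpoints lie together in some bag; and for every vertex, the bags containing it form a connected subtree. Here bags containing vertex 2 are not connected in the tree, so the decomposition is invalid.

No — bags containing vertex 2 are not connected in the tree.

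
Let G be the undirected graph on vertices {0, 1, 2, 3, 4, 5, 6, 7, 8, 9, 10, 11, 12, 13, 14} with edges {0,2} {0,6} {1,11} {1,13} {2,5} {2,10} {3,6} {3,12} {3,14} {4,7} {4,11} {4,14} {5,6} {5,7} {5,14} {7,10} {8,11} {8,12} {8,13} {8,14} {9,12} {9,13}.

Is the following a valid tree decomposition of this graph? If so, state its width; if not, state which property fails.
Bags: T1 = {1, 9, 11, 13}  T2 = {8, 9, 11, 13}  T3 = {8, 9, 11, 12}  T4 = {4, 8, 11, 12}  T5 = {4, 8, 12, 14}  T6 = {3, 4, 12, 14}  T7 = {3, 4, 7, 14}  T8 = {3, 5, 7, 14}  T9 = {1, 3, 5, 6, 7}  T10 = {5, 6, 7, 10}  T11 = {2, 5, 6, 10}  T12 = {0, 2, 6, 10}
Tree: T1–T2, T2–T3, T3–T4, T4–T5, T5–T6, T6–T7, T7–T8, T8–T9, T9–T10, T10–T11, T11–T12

No — bags containing vertex 1 are not connected in the tree.

A tree decomposition must satisfy three properties: every vertex lies in some bag; for every edge, both endpoints lie together in some bag; and for every vertex, the bags containing it form a connected subtree. Here bags containing vertex 1 are not connected in the tree, so the decomposition is invalid.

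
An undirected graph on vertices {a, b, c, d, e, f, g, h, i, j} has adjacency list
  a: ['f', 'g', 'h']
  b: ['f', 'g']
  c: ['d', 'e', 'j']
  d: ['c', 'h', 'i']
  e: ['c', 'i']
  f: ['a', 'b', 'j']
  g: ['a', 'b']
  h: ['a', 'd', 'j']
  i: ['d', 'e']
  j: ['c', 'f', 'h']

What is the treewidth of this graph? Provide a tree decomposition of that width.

Treewidth 2.
Bags: B1 = {a, b, g}  B2 = {a, b, f}  B3 = {a, f, h}  B4 = {f, h, j}  B5 = {d, h, j}  B6 = {c, d, j}  B7 = {c, d, i}  B8 = {c, e, i}
Tree: B1–B2, B2–B3, B3–B4, B4–B5, B5–B6, B6–B7, B7–B8

The largest bag has 3 vertices, giving width 2; this decomposition certifies tw(G) ≤ 2. Since g–b–f–a–g is a cycle in G, G is not acyclic. Forests are exactly the graphs of treewidth ≤ 1, so tw(G) ≥ 2. Hence tw(G) = 2 exactly.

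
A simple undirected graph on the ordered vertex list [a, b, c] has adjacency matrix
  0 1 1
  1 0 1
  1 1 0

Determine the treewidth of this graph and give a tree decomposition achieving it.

Treewidth 2.
Bags: B1 = {a, b, c}
Tree: (single bag)

With just one bag of size 3, the width is 3 − 1 = 2, so tw(G) ≤ 2. On the other hand G contains the 3-clique {a, b, c}. A clique must lie in a single bag of any decomposition, so no decomposition can have width below 2. Combining the bounds, tw(G) = 2.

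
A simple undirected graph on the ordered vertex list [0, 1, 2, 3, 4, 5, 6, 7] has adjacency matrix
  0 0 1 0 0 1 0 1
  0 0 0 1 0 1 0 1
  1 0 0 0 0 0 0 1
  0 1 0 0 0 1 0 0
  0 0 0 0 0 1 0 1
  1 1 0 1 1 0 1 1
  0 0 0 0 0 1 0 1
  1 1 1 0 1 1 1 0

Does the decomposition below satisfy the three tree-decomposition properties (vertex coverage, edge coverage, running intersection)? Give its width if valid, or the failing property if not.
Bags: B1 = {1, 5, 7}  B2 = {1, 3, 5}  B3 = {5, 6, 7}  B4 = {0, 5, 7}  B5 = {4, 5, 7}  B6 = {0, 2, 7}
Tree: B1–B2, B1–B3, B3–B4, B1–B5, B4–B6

Yes; width 2.

Every vertex of G appears in some bag (union = {0, 1, 2, 3, 4, 5, 6, 7}); every edge is covered by a bag; and for each vertex v the set of bags containing v is connected in the bag tree. The decomposition is therefore valid. The largest bag has 3 vertices, so the width is 2.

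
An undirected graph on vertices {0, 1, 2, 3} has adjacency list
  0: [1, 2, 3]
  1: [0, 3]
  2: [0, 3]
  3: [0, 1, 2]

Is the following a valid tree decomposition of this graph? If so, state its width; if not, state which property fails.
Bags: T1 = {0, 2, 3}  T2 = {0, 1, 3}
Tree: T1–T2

Vertex coverage: the bags together contain {0, 1, 2, 3}, the full vertex set. Edge coverage: each edge of G has both endpoints in at least one bag. Running intersection: for every vertex, the bags containing it form a connected subtree. All three properties hold, so this is a valid tree decomposition of width max|bag| − 1 = 2, and hence tw(G) ≤ 2.

Yes; width 2.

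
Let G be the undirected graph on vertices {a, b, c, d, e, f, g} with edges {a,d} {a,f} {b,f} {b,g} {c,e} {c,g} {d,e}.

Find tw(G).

2

A width-2 tree decomposition is:
Bags: B1 = {c, d, e}  B2 = {a, c, d}  B3 = {a, c, f}  B4 = {b, c, f}  B5 = {b, c, g}
Tree: B1–B2, B2–B3, B3–B4, B4–B5
The largest bag has 3 vertices, giving width 2; this decomposition certifies tw(G) ≤ 2. The edges c–e–d–a–f–b–g–c form a cycle, so G is not a tree and its treewidth is at least 2. Therefore the treewidth is 2.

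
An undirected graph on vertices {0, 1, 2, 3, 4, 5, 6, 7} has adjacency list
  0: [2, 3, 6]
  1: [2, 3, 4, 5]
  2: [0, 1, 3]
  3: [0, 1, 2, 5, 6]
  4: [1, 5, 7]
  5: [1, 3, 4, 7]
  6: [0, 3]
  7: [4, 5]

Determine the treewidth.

2

A width-2 tree decomposition is:
Bags: B1 = {1, 2, 3}  B2 = {0, 2, 3}  B3 = {0, 3, 6}  B4 = {1, 3, 5}  B5 = {1, 4, 5}  B6 = {4, 5, 7}
Tree: B1–B2, B2–B3, B1–B4, B4–B5, B5–B6
The largest bag has 3 vertices, giving width 2; this decomposition certifies tw(G) ≤ 2. On the other hand G contains the 3-clique {0, 2, 3}. A clique must lie in a single bag of any decomposition, so no decomposition can have width below 2. Therefore the treewidth is 2.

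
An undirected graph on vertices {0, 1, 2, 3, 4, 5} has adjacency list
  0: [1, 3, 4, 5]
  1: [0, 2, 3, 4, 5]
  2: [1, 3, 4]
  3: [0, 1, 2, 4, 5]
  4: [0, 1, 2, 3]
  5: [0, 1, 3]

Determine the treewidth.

A width-3 tree decomposition is:
Bags: B1 = {0, 1, 3, 4}  B2 = {1, 2, 3, 4}  B3 = {0, 1, 3, 5}
Tree: B1–B2, B1–B3
Every bag has size at most 4, so the width is 4 − 1 = 3 and tw(G) ≤ 3. Conversely, {0, 1, 3, 4} is a clique of size 4, and the vertices of any clique must share a bag in every tree decomposition; so some bag has ≥ 4 vertices and tw(G) ≥ 3. Hence tw(G) = 3 exactly.

3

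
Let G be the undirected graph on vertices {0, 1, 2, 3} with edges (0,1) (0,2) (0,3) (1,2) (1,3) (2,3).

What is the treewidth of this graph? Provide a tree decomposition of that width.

Treewidth 3.
One such decomposition:
Bags: B1 = {0, 1, 2, 3}
Tree: (single bag)

With just one bag of size 4, the width is 4 − 1 = 3, so tw(G) ≤ 3. Conversely, {0, 1, 2, 3} is a clique of size 4, and the vertices of any clique must share a bag in every tree decomposition; so some bag has ≥ 4 vertices and tw(G) ≥ 3. Combining the bounds, tw(G) = 3.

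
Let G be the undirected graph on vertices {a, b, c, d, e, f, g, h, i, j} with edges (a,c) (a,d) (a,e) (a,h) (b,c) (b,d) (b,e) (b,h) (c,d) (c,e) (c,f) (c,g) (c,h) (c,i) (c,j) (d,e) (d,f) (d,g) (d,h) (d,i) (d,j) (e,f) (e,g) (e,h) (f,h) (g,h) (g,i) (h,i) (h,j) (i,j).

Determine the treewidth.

4

A width-4 tree decomposition is:
Bags: B1 = {c, d, g, h, i}  B2 = {c, d, h, i, j}  B3 = {c, d, e, g, h}  B4 = {c, d, e, f, h}  B5 = {b, c, d, e, h}  B6 = {a, c, d, e, h}
Tree: B1–B2, B1–B3, B3–B4, B4–B5, B3–B6
Each bag holds 5 vertices, so the decomposition has width 4, which upper-bounds the treewidth. Conversely, {c, d, h, i, j} is a clique of size 5, and the vertices of any clique must share a bag in every tree decomposition; so some bag has ≥ 5 vertices and tw(G) ≥ 4. The upper and lower bounds meet at 4, so that is the treewidth.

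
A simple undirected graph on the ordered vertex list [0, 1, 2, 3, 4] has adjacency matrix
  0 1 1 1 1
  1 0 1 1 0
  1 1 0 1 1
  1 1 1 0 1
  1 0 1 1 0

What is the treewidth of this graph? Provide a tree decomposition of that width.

Each bag holds 4 vertices, so the decomposition has width 3, which upper-bounds the treewidth. On the other hand G contains the 4-clique {0, 1, 2, 3}. A clique must lie in a single bag of any decomposition, so no decomposition can have width below 3. Hence tw(G) = 3 exactly.

Treewidth 3.
One such decomposition:
Bags: B1 = {0, 2, 3, 4}  B2 = {0, 1, 2, 3}
Tree: B1–B2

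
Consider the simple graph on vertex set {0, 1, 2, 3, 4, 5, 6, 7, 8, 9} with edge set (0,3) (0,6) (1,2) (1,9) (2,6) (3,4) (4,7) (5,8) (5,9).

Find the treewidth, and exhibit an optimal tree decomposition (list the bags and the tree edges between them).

Treewidth 1.
One optimal decomposition is:
Bags: B1 = {5, 8}  B2 = {5, 9}  B3 = {1, 9}  B4 = {1, 2}  B5 = {2, 6}  B6 = {0, 6}  B7 = {0, 3}  B8 = {3, 4}  B9 = {4, 7}
Tree: B1–B2, B2–B3, B3–B4, B4–B5, B5–B6, B6–B7, B7–B8, B8–B9

Every bag has size at most 2, so the width is 2 − 1 = 1 and tw(G) ≤ 1. Any graph with an edge has treewidth ≥ 1, and G has the edge 8–5. Hence tw(G) = 1 exactly.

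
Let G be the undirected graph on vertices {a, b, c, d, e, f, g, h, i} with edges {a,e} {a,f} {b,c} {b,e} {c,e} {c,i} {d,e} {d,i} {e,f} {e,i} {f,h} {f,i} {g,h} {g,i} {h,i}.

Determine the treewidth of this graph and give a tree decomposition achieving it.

Treewidth 2.
One optimal decomposition is:
Bags: B1 = {e, f, i}  B2 = {c, e, i}  B3 = {f, h, i}  B4 = {b, c, e}  B5 = {a, e, f}  B6 = {d, e, i}  B7 = {g, h, i}
Tree: B1–B2, B1–B3, B2–B4, B1–B5, B2–B6, B3–B7

Each bag holds 3 vertices, so the decomposition has width 2, which upper-bounds the treewidth. On the other hand G contains the 3-clique {a, e, f}. A clique must lie in a single bag of any decomposition, so no decomposition can have width below 2. Therefore the treewidth is 2.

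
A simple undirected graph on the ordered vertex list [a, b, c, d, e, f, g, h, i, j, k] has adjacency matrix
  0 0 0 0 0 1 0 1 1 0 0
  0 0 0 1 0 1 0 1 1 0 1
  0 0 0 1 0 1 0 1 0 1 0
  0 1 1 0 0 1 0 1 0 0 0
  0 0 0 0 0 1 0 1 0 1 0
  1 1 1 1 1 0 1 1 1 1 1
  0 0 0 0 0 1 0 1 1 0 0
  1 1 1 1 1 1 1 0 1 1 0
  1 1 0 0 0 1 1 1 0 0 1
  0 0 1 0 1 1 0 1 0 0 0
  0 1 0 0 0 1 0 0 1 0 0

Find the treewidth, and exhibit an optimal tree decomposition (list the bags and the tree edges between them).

The largest bag has 4 vertices, giving width 3; this decomposition certifies tw(G) ≤ 3. Conversely, {c, d, f, h} is a clique of size 4, and the vertices of any clique must share a bag in every tree decomposition; so some bag has ≥ 4 vertices and tw(G) ≥ 3. Therefore the treewidth is 3.

Treewidth 3.
One such decomposition:
Bags: B1 = {c, d, f, h}  B2 = {b, d, f, h}  B3 = {c, f, h, j}  B4 = {b, f, h, i}  B5 = {e, f, h, j}  B6 = {b, f, i, k}  B7 = {f, g, h, i}  B8 = {a, f, h, i}
Tree: B1–B2, B1–B3, B2–B4, B3–B5, B4–B6, B4–B7, B7–B8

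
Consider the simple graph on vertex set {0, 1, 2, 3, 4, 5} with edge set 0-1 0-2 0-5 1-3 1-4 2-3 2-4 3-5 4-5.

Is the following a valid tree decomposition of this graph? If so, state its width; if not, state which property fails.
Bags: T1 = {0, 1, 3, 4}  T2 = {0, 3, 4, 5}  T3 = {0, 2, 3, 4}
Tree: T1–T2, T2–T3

Checking the three conditions: (i) the bags cover all of {0, 1, 2, 3, 4, 5}; (ii) for each edge, some bag contains both endpoints; (iii) the bags containing any fixed vertex form a subtree. All hold, so the decomposition is valid with width 4 − 1 = 3.

Yes; width 3.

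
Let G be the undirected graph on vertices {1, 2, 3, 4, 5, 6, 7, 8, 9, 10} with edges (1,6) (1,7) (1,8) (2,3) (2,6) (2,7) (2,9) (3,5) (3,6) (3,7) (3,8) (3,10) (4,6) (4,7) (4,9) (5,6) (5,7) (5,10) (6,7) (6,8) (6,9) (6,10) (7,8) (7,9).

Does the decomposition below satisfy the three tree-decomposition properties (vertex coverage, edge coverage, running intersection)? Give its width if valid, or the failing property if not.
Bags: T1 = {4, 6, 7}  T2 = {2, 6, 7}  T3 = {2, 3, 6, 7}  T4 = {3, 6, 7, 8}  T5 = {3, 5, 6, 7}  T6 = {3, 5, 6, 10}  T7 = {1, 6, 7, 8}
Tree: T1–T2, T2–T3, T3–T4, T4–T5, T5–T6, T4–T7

No — vertex 9 appears in no bag.

A tree decomposition must satisfy three properties: every vertex lies in some bag; for every edge, both endpoints lie together in some bag; and for every vertex, the bags containing it form a connected subtree. Here vertex 9 appears in no bag, so the decomposition is invalid.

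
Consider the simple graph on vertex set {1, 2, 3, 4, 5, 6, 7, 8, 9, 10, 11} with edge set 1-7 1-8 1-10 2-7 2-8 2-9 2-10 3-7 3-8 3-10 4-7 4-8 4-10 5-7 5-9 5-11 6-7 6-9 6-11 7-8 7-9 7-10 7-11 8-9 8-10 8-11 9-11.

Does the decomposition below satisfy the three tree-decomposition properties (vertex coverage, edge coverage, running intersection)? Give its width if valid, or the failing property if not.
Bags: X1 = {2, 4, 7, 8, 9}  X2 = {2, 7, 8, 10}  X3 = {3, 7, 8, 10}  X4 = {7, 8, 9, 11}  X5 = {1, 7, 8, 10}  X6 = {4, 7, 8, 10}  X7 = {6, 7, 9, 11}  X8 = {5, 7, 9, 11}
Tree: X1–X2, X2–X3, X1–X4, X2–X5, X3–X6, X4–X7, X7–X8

A tree decomposition must satisfy three properties: every vertex lies in some bag; for every edge, both endpoints lie together in some bag; and for every vertex, the bags containing it form a connected subtree. Here bags containing vertex 4 are not connected in the tree, so the decomposition is invalid.

No — bags containing vertex 4 are not connected in the tree.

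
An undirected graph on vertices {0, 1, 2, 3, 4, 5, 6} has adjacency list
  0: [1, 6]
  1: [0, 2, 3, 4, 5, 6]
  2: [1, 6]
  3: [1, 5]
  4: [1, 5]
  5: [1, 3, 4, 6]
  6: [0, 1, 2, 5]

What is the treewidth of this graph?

2

A width-2 tree decomposition is:
Bags: B1 = {1, 5, 6}  B2 = {1, 4, 5}  B3 = {1, 3, 5}  B4 = {1, 2, 6}  B5 = {0, 1, 6}
Tree: B1–B2, B1–B3, B1–B4, B1–B5
Every bag has size at most 3, so the width is 3 − 1 = 2 and tw(G) ≤ 2. Conversely, {0, 1, 6} is a clique of size 3, and the vertices of any clique must share a bag in every tree decomposition; so some bag has ≥ 3 vertices and tw(G) ≥ 2. Hence tw(G) = 2 exactly.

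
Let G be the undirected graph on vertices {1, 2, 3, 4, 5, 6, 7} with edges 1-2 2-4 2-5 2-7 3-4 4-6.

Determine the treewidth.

A width-1 tree decomposition is:
Bags: B1 = {2, 4}  B2 = {1, 2}  B3 = {3, 4}  B4 = {4, 6}  B5 = {2, 5}  B6 = {2, 7}
Tree: B1–B2, B1–B3, B3–B4, B2–B5, B1–B6
Every bag has size at most 2, so the width is 2 − 1 = 1 and tw(G) ≤ 1. Any graph with an edge has treewidth ≥ 1, and G has the edge 2–4. The upper and lower bounds meet at 1, so that is the treewidth.

1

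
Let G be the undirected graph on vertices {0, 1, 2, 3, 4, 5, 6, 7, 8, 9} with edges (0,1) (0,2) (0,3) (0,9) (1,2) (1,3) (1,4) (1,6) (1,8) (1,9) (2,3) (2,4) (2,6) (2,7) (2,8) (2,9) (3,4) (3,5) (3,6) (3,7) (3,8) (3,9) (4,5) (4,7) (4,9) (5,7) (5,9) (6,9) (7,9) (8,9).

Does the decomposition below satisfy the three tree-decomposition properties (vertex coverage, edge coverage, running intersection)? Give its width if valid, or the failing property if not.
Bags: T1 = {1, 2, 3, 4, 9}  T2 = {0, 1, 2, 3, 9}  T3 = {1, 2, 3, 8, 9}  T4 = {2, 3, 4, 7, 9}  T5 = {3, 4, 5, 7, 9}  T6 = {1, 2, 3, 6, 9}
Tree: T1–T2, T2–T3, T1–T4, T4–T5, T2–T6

Yes; width 4.

Every vertex of G appears in some bag (union = {0, 1, 2, 3, 4, 5, 6, 7, 8, 9}); every edge is covered by a bag; and for each vertex v the set of bags containing v is connected in the bag tree. The decomposition is therefore valid. The largest bag has 5 vertices, so the width is 4.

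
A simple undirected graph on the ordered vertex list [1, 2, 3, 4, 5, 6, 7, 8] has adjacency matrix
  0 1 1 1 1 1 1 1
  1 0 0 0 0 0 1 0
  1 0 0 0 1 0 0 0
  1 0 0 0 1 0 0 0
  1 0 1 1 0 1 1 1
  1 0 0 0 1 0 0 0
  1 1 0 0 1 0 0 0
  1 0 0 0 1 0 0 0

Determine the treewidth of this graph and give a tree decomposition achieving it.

Treewidth 2.
One optimal decomposition is:
Bags: B1 = {1, 5, 6}  B2 = {1, 3, 5}  B3 = {1, 5, 8}  B4 = {1, 5, 7}  B5 = {1, 4, 5}  B6 = {1, 2, 7}
Tree: B1–B2, B2–B3, B3–B4, B2–B5, B4–B6

Every bag has size at most 3, so the width is 3 − 1 = 2 and tw(G) ≤ 2. Conversely, {1, 2, 7} is a clique of size 3, and the vertices of any clique must share a bag in every tree decomposition; so some bag has ≥ 3 vertices and tw(G) ≥ 2. Combining the bounds, tw(G) = 2.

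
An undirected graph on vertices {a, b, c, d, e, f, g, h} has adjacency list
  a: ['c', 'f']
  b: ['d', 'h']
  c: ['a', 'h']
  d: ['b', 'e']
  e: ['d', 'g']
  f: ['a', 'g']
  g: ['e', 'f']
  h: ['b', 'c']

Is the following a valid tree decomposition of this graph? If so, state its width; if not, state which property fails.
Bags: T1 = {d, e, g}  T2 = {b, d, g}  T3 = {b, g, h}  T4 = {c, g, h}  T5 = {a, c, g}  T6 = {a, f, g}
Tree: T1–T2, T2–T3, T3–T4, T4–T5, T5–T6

Every vertex of G appears in some bag (union = {a, b, c, d, e, f, g, h}); every edge is covered by a bag; and for each vertex v the set of bags containing v is connected in the bag tree. The decomposition is therefore valid. The largest bag has 3 vertices, so the width is 2.

Yes; width 2.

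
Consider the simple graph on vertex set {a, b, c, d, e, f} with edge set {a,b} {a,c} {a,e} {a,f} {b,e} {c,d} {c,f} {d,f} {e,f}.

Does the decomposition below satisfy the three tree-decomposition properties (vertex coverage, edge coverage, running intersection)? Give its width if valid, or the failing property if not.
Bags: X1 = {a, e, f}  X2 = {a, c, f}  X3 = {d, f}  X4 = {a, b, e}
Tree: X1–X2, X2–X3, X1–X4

A tree decomposition must satisfy three properties: every vertex lies in some bag; for every edge, both endpoints lie together in some bag; and for every vertex, the bags containing it form a connected subtree. Here edge (c,d) lies in no bag, so the decomposition is invalid.

No — edge (c,d) lies in no bag.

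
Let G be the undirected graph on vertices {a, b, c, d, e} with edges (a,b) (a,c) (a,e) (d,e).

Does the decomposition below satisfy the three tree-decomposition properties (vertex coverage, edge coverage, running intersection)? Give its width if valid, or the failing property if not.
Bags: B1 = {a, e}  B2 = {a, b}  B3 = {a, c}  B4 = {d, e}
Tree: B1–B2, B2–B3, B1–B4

Checking the three conditions: (i) the bags cover all of {a, b, c, d, e}; (ii) for each edge, some bag contains both endpoints; (iii) the bags containing any fixed vertex form a subtree. All hold, so the decomposition is valid with width 2 − 1 = 1.

Yes; width 1.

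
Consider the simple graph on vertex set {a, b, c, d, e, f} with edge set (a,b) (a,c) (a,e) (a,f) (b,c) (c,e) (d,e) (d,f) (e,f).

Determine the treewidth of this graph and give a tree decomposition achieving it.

Each bag holds 3 vertices, so the decomposition has width 2, which upper-bounds the treewidth. On the other hand G contains the 3-clique {d, e, f}. A clique must lie in a single bag of any decomposition, so no decomposition can have width below 2. Hence tw(G) = 2 exactly.

Treewidth 2.
One optimal decomposition is:
Bags: B1 = {a, e, f}  B2 = {d, e, f}  B3 = {a, c, e}  B4 = {a, b, c}
Tree: B1–B2, B1–B3, B3–B4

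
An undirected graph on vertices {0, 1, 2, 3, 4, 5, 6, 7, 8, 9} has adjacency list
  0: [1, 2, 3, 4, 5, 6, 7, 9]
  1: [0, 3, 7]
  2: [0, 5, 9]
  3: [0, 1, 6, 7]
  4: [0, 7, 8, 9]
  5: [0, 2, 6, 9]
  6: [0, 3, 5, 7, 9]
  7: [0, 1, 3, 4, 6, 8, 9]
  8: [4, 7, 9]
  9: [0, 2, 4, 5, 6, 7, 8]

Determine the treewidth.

3

A width-3 tree decomposition is:
Bags: B1 = {0, 1, 3, 7}  B2 = {0, 3, 6, 7}  B3 = {0, 6, 7, 9}  B4 = {0, 5, 6, 9}  B5 = {0, 4, 7, 9}  B6 = {0, 2, 5, 9}  B7 = {4, 7, 8, 9}
Tree: B1–B2, B2–B3, B3–B4, B3–B5, B4–B6, B5–B7
Every bag has size at most 4, so the width is 4 − 1 = 3 and tw(G) ≤ 3. On the other hand G contains the 4-clique {0, 2, 5, 9}. A clique must lie in a single bag of any decomposition, so no decomposition can have width below 3. Combining the bounds, tw(G) = 3.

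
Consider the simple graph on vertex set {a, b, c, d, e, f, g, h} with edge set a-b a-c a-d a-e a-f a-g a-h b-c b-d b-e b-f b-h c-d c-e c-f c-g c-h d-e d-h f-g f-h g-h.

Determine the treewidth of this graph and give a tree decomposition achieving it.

The largest bag has 5 vertices, giving width 4; this decomposition certifies tw(G) ≤ 4. Conversely, {a, b, c, d, e} is a clique of size 5, and the vertices of any clique must share a bag in every tree decomposition; so some bag has ≥ 5 vertices and tw(G) ≥ 4. Therefore the treewidth is 4.

Treewidth 4.
Bags: B1 = {a, b, c, d, h}  B2 = {a, b, c, f, h}  B3 = {a, c, f, g, h}  B4 = {a, b, c, d, e}
Tree: B1–B2, B2–B3, B1–B4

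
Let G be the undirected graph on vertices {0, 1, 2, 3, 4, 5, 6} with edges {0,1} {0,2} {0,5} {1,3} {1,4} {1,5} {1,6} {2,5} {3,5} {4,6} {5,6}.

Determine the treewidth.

A width-2 tree decomposition is:
Bags: B1 = {1, 5, 6}  B2 = {1, 3, 5}  B3 = {0, 1, 5}  B4 = {1, 4, 6}  B5 = {0, 2, 5}
Tree: B1–B2, B2–B3, B1–B4, B3–B5
Every bag has size at most 3, so the width is 3 − 1 = 2 and tw(G) ≤ 2. For the lower bound, the 3 vertices {1, 4, 6} are pairwise adjacent, and any tree decomposition puts a clique entirely inside one bag — forcing width ≥ 2. Hence tw(G) = 2 exactly.

2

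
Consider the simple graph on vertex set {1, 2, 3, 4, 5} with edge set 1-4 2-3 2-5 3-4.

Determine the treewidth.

A width-1 tree decomposition is:
Bags: B1 = {2, 5}  B2 = {2, 3}  B3 = {3, 4}  B4 = {1, 4}
Tree: B1–B2, B2–B3, B3–B4
Every bag has size at most 2, so the width is 2 − 1 = 1 and tw(G) ≤ 1. Since G has at least one edge (e.g. 5–2), it is not an edgeless graph, so tw(G) ≥ 1. Combining the bounds, tw(G) = 1.

1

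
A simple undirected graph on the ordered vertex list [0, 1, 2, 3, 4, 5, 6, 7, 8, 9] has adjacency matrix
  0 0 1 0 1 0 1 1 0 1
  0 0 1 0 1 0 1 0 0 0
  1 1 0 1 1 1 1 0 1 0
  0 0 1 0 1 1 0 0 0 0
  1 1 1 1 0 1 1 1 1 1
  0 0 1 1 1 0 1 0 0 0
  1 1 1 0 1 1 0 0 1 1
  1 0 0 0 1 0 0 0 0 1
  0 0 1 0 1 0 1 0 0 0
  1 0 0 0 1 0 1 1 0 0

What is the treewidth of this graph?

3

A width-3 tree decomposition is:
Bags: B1 = {2, 4, 5, 6}  B2 = {0, 2, 4, 6}  B3 = {0, 4, 6, 9}  B4 = {0, 4, 7, 9}  B5 = {2, 4, 6, 8}  B6 = {1, 2, 4, 6}  B7 = {2, 3, 4, 5}
Tree: B1–B2, B2–B3, B3–B4, B1–B5, B2–B6, B1–B7
The largest bag has 4 vertices, giving width 3; this decomposition certifies tw(G) ≤ 3. Conversely, {0, 4, 6, 9} is a clique of size 4, and the vertices of any clique must share a bag in every tree decomposition; so some bag has ≥ 4 vertices and tw(G) ≥ 3. The upper and lower bounds meet at 3, so that is the treewidth.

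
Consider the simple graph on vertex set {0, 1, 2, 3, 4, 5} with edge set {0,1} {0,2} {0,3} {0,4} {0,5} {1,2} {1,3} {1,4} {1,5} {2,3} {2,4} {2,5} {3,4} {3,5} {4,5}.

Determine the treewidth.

A width-5 tree decomposition is:
Bags: B1 = {0, 1, 2, 3, 4, 5}
Tree: (single bag)
A single bag containing all 6 vertices is trivially a valid decomposition of width 5. Conversely, {0, 1, 2, 3, 4, 5} is a clique of size 6, and the vertices of any clique must share a bag in every tree decomposition; so some bag has ≥ 6 vertices and tw(G) ≥ 5. Combining the bounds, tw(G) = 5.

5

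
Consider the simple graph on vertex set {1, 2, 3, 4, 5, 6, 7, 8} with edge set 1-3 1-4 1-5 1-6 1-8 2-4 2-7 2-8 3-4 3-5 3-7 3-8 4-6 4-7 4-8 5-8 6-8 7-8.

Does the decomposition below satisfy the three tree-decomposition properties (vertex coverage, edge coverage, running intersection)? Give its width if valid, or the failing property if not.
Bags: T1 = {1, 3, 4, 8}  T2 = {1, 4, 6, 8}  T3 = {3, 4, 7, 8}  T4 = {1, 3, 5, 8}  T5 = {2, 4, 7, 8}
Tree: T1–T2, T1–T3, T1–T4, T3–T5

Yes; width 3.

Vertex coverage: the bags together contain {1, 2, 3, 4, 5, 6, 7, 8}, the full vertex set. Edge coverage: each edge of G has both endpoints in at least one bag. Running intersection: for every vertex, the bags containing it form a connected subtree. All three properties hold, so this is a valid tree decomposition of width max|bag| − 1 = 3, and hence tw(G) ≤ 3.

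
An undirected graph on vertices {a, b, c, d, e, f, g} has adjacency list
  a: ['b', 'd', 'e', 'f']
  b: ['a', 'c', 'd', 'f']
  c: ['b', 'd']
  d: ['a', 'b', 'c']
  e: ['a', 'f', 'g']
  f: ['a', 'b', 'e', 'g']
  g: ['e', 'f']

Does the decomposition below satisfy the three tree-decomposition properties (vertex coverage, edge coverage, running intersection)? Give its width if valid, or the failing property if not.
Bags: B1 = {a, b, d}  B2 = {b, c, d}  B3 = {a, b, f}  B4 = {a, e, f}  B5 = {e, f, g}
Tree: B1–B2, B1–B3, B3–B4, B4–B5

Yes; width 2.

Vertex coverage: the bags together contain {a, b, c, d, e, f, g}, the full vertex set. Edge coverage: each edge of G has both endpoints in at least one bag. Running intersection: for every vertex, the bags containing it form a connected subtree. All three properties hold, so this is a valid tree decomposition of width max|bag| − 1 = 2, and hence tw(G) ≤ 2.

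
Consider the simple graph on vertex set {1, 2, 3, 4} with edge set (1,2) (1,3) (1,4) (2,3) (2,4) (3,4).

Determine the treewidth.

3

A width-3 tree decomposition is:
Bags: B1 = {1, 2, 3, 4}
Tree: (single bag)
With just one bag of size 4, the width is 4 − 1 = 3, so tw(G) ≤ 3. For the lower bound, the 4 vertices {1, 2, 3, 4} are pairwise adjacent, and any tree decomposition puts a clique entirely inside one bag — forcing width ≥ 3. Combining the bounds, tw(G) = 3.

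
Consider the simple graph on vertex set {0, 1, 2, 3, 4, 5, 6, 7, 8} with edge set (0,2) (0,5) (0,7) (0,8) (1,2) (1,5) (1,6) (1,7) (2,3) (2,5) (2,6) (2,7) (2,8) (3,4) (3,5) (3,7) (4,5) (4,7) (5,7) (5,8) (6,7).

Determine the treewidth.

3

A width-3 tree decomposition is:
Bags: B1 = {3, 4, 5, 7}  B2 = {2, 3, 5, 7}  B3 = {0, 2, 5, 7}  B4 = {1, 2, 5, 7}  B5 = {1, 2, 6, 7}  B6 = {0, 2, 5, 8}
Tree: B1–B2, B2–B3, B3–B4, B4–B5, B3–B6
The largest bag has 4 vertices, giving width 3; this decomposition certifies tw(G) ≤ 3. Conversely, {0, 2, 5, 8} is a clique of size 4, and the vertices of any clique must share a bag in every tree decomposition; so some bag has ≥ 4 vertices and tw(G) ≥ 3. Hence tw(G) = 3 exactly.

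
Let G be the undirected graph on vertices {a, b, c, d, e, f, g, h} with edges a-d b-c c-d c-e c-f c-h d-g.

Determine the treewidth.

A width-1 tree decomposition is:
Bags: B1 = {c, d}  B2 = {a, d}  B3 = {d, g}  B4 = {c, f}  B5 = {c, e}  B6 = {c, h}  B7 = {b, c}
Tree: B1–B2, B1–B3, B1–B4, B4–B5, B1–B6, B6–B7
Each bag holds 2 vertices, so the decomposition has width 1, which upper-bounds the treewidth. Any graph with an edge has treewidth ≥ 1, and G has the edge c–d. Therefore the treewidth is 1.

1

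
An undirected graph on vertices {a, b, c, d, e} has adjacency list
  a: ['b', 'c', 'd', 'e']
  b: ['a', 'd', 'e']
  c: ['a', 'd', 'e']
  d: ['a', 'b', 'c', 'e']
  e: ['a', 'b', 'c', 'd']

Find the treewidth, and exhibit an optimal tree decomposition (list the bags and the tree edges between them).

Treewidth 3.
One such decomposition:
Bags: B1 = {a, c, d, e}  B2 = {a, b, d, e}
Tree: B1–B2

The largest bag has 4 vertices, giving width 3; this decomposition certifies tw(G) ≤ 3. On the other hand G contains the 4-clique {a, c, d, e}. A clique must lie in a single bag of any decomposition, so no decomposition can have width below 3. Therefore the treewidth is 3.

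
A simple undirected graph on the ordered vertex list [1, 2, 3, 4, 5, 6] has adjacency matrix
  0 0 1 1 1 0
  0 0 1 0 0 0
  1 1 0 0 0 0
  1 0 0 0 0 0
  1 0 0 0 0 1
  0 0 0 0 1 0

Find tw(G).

A width-1 tree decomposition is:
Bags: B1 = {1, 4}  B2 = {1, 5}  B3 = {5, 6}  B4 = {1, 3}  B5 = {2, 3}
Tree: B1–B2, B2–B3, B1–B4, B4–B5
Each bag holds 2 vertices, so the decomposition has width 1, which upper-bounds the treewidth. Since G has at least one edge (e.g. 1–4), it is not an edgeless graph, so tw(G) ≥ 1. The upper and lower bounds meet at 1, so that is the treewidth.

1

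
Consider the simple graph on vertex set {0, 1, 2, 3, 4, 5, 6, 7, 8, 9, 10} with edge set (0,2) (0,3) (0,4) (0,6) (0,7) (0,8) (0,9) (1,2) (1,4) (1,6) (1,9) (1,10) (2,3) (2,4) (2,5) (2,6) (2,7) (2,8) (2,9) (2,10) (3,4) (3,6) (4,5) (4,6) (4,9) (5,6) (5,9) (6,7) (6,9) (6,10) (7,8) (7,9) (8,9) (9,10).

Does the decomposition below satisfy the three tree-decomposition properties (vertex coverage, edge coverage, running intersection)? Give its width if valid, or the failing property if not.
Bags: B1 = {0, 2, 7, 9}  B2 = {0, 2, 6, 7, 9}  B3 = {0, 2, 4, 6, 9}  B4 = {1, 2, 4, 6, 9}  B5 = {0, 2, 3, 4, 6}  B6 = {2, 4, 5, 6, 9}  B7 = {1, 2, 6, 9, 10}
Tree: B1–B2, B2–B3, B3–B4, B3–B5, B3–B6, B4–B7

No — vertex 8 appears in no bag.

A tree decomposition must satisfy three properties: every vertex lies in some bag; for every edge, both endpoints lie together in some bag; and for every vertex, the bags containing it form a connected subtree. Here vertex 8 appears in no bag, so the decomposition is invalid.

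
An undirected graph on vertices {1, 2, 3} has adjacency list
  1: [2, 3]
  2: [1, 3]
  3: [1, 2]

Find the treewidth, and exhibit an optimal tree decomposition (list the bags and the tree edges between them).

Treewidth 2.
One such decomposition:
Bags: B1 = {1, 2, 3}
Tree: (single bag)

With just one bag of size 3, the width is 3 − 1 = 2, so tw(G) ≤ 2. Conversely, {1, 2, 3} is a clique of size 3, and the vertices of any clique must share a bag in every tree decomposition; so some bag has ≥ 3 vertices and tw(G) ≥ 2. The upper and lower bounds meet at 2, so that is the treewidth.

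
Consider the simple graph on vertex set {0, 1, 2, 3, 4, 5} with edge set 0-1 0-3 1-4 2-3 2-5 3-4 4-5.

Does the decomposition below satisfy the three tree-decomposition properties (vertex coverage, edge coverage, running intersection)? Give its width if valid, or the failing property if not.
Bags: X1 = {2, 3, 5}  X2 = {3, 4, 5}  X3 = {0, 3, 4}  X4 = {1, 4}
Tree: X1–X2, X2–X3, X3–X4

A tree decomposition must satisfy three properties: every vertex lies in some bag; for every edge, both endpoints lie together in some bag; and for every vertex, the bags containing it form a connected subtree. Here edge (0,1) lies in no bag, so the decomposition is invalid.

No — edge (0,1) lies in no bag.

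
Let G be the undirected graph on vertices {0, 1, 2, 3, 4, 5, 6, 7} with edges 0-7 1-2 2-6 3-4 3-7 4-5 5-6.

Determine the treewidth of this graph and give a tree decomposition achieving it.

Treewidth 1.
One such decomposition:
Bags: B1 = {0, 7}  B2 = {3, 7}  B3 = {3, 4}  B4 = {4, 5}  B5 = {5, 6}  B6 = {2, 6}  B7 = {1, 2}
Tree: B1–B2, B2–B3, B3–B4, B4–B5, B5–B6, B6–B7

The largest bag has 2 vertices, giving width 1; this decomposition certifies tw(G) ≤ 1. G has an edge, so its treewidth is at least 1. The upper and lower bounds meet at 1, so that is the treewidth.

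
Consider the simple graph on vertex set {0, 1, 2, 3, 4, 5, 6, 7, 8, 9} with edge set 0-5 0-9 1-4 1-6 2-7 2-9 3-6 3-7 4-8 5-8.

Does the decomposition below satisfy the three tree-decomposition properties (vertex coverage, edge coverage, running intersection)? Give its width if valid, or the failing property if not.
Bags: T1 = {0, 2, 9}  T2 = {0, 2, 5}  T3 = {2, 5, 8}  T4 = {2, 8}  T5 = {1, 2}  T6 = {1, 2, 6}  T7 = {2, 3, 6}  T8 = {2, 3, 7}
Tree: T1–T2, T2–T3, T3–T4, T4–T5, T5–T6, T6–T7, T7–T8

No — vertex 4 appears in no bag.

A tree decomposition must satisfy three properties: every vertex lies in some bag; for every edge, both endpoints lie together in some bag; and for every vertex, the bags containing it form a connected subtree. Here vertex 4 appears in no bag, so the decomposition is invalid.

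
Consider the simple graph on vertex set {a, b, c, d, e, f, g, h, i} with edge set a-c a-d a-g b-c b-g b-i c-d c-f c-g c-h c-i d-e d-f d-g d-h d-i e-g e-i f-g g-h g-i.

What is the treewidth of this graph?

3

A width-3 tree decomposition is:
Bags: B1 = {d, e, g, i}  B2 = {c, d, g, i}  B3 = {c, d, g, h}  B4 = {c, d, f, g}  B5 = {a, c, d, g}  B6 = {b, c, g, i}
Tree: B1–B2, B2–B3, B3–B4, B2–B5, B2–B6
Each bag holds 4 vertices, so the decomposition has width 3, which upper-bounds the treewidth. For the lower bound, the 4 vertices {d, e, g, i} are pairwise adjacent, and any tree decomposition puts a clique entirely inside one bag — forcing width ≥ 3. The upper and lower bounds meet at 3, so that is the treewidth.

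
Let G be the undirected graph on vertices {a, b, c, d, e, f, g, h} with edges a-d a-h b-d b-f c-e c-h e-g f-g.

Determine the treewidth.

A width-2 tree decomposition is:
Bags: B1 = {a, c, h}  B2 = {a, c, d}  B3 = {b, c, d}  B4 = {b, c, f}  B5 = {c, f, g}  B6 = {c, e, g}
Tree: B1–B2, B2–B3, B3–B4, B4–B5, B5–B6
Each bag holds 3 vertices, so the decomposition has width 2, which upper-bounds the treewidth. Since c–h–a–d–b–f–g–e–c is a cycle in G, G is not acyclic. Forests are exactly the graphs of treewidth ≤ 1, so tw(G) ≥ 2. Hence tw(G) = 2 exactly.

2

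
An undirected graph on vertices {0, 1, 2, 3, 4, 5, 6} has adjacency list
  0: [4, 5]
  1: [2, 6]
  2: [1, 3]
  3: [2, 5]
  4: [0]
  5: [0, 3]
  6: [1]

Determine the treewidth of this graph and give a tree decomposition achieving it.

The largest bag has 2 vertices, giving width 1; this decomposition certifies tw(G) ≤ 1. Since G has at least one edge (e.g. 6–1), it is not an edgeless graph, so tw(G) ≥ 1. Hence tw(G) = 1 exactly.

Treewidth 1.
Bags: B1 = {1, 6}  B2 = {1, 2}  B3 = {2, 3}  B4 = {3, 5}  B5 = {0, 5}  B6 = {0, 4}
Tree: B1–B2, B2–B3, B3–B4, B4–B5, B5–B6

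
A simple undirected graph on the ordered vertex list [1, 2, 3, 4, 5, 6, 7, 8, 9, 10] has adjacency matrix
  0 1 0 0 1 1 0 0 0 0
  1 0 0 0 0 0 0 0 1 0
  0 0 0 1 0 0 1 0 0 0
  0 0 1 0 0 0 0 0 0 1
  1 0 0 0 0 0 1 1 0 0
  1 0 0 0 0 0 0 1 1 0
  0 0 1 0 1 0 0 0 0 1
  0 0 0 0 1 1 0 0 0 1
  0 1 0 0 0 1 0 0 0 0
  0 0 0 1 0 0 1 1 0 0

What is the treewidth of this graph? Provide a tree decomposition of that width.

Treewidth 2.
One such decomposition:
Bags: B1 = {3, 4, 7}  B2 = {4, 7, 10}  B3 = {5, 7, 10}  B4 = {5, 8, 10}  B5 = {1, 5, 8}  B6 = {1, 6, 8}  B7 = {1, 2, 6}  B8 = {2, 6, 9}
Tree: B1–B2, B2–B3, B3–B4, B4–B5, B5–B6, B6–B7, B7–B8

Every bag has size at most 3, so the width is 3 − 1 = 2 and tw(G) ≤ 2. For the lower bound, G contains the cycle 3–4–10–7–3, so G is not a forest; only forests have treewidth ≤ 1, hence tw(G) ≥ 2. Therefore the treewidth is 2.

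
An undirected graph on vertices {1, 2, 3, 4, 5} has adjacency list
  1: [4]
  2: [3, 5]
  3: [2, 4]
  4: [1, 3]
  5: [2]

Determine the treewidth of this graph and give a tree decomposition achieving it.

The largest bag has 2 vertices, giving width 1; this decomposition certifies tw(G) ≤ 1. Any graph with an edge has treewidth ≥ 1, and G has the edge 3–4. Therefore the treewidth is 1.

Treewidth 1.
One optimal decomposition is:
Bags: B1 = {3, 4}  B2 = {1, 4}  B3 = {2, 3}  B4 = {2, 5}
Tree: B1–B2, B1–B3, B3–B4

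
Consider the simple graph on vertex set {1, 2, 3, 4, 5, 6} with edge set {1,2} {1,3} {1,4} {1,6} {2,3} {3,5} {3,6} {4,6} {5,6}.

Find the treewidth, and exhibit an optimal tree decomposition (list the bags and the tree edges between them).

The largest bag has 3 vertices, giving width 2; this decomposition certifies tw(G) ≤ 2. On the other hand G contains the 3-clique {1, 2, 3}. A clique must lie in a single bag of any decomposition, so no decomposition can have width below 2. Combining the bounds, tw(G) = 2.

Treewidth 2.
Bags: B1 = {1, 3, 6}  B2 = {3, 5, 6}  B3 = {1, 2, 3}  B4 = {1, 4, 6}
Tree: B1–B2, B1–B3, B1–B4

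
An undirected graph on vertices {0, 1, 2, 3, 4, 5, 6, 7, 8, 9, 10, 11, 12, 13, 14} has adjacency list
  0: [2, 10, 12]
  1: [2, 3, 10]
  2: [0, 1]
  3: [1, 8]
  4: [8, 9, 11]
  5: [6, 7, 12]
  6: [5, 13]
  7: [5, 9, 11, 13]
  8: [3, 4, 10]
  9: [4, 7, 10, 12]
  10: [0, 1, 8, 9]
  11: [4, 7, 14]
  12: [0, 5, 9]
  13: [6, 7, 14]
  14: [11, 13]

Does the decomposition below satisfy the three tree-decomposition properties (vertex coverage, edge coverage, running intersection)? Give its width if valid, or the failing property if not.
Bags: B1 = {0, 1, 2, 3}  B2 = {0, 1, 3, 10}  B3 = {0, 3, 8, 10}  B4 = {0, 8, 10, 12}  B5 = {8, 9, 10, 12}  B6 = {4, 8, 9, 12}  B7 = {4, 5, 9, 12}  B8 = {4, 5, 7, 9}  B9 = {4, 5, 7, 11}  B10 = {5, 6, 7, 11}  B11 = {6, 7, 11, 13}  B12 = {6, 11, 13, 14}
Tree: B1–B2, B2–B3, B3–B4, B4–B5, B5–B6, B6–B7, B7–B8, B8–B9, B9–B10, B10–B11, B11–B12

Yes; width 3.

Checking the three conditions: (i) the bags cover all of {0, 1, 2, 3, 4, 5, 6, 7, 8, 9, 10, 11, 12, 13, 14}; (ii) for each edge, some bag contains both endpoints; (iii) the bags containing any fixed vertex form a subtree. All hold, so the decomposition is valid with width 4 − 1 = 3.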